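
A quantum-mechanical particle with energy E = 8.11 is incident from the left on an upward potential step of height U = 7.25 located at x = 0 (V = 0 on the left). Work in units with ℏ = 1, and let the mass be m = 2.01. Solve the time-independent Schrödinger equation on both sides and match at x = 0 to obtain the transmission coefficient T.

T = 0.741

On each side the TISE gives plane waves with k = √(2m(E − V))/ℏ: k₁ = √(2·2.01·8.11) = 5.710, k₂ = √(2·2.01·0.86) = 1.859.
Continuity of ψ and ψ′ at the step yields the reflection amplitude r = (k₁ − k₂)/(k₁ + k₂) = 0.5087; thus R = |r|² = 0.2588, T = 0.7412.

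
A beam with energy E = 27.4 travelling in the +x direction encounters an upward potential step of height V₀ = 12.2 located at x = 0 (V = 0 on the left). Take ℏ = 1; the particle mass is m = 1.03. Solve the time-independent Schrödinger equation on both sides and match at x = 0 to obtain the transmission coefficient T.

T = 0.979

On each side the TISE gives plane waves with k = √(2m(E − V))/ℏ: k₁ = √(2·1.03·27.4) = 7.513, k₂ = √(2·1.03·15.2) = 5.596.
Matching ψ and ψ′ at x = 0 gives r = (k₁ − k₂)/(k₁ + k₂), so R = r² = 0.02139 and T = 1 − R = 0.9786.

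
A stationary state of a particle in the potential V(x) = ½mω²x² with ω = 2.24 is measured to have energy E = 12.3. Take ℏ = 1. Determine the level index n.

n = 5

E_n = ℏω(n + ½) ⇒ n = E/(ℏω) − ½ = 12.3/2.24 − 0.5 = 4.991 → n = 5.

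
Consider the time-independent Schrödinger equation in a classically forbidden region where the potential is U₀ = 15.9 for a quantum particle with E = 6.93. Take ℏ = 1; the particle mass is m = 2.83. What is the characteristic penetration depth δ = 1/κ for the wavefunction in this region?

δ = 0.140

Since E < U₀ the TISE in this region is ψ'' = κ²ψ with κ = √(2m(U₀ − E))/ℏ.
κ = √(2 × 2.83 × 8.97) = 7.125. The penetration depth is δ = 1/κ = 0.140.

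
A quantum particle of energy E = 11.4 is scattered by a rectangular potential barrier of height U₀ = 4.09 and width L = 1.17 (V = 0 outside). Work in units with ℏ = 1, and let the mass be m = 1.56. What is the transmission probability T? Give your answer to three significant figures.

E > U₀: inside the barrier k₂ = √(2m(E − U₀))/ℏ = 4.776, k₂L = 5.588.
T = [1 + U₀² sin²(k₂L) / (4E(E − U₀))]⁻¹ = 1/1.021 = 0.980.

T = 0.980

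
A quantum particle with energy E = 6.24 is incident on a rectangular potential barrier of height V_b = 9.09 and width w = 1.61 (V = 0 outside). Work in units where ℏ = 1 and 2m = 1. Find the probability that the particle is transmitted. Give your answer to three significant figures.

T = 0.0149

Since E < V_b the interior solution is evanescent with decay constant κ = √(2m(V_b − E))/ℏ = 1.688.
κw = 2.718, sinh(κw) = 7.542.
The exact tunnelling result is T⁻¹ = 1 + V_b² sinh²(κw) / [4E(V_b − E)] = 67.07, so T = 0.0149.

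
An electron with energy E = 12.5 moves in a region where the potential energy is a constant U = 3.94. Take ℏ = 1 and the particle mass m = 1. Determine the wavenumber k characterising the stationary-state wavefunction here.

With E > U the solution is oscillatory, ψ ∝ e^{±ikx} with k = √(2m(E − U))/ℏ.
k = √(2 × 1 × 8.56) = 4.138.

k = 4.14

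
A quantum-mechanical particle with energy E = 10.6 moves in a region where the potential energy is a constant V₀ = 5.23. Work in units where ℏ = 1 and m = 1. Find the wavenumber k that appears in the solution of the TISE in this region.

k = 3.28

With E > V₀ the solution is oscillatory, ψ ∝ e^{±ikx} with k = √(2m(E − V₀))/ℏ.
k = √(2 × 1 × 5.37) = 3.277.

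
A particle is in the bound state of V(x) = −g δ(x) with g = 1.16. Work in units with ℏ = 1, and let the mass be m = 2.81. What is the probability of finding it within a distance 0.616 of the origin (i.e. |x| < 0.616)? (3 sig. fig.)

P = 0.982

The normalised bound state is ψ = √κ e^{−κ|x|} with κ = mg/ℏ² = 3.260.
P(|x| < d) = ∫_{−d}^{d} κ e^{−2κ|x|} dx = 1 − e^{−2κd} = 1 − e^{−4.016} = 0.9820.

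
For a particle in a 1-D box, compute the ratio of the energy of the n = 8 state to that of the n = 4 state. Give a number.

Since E_n ∝ n², the ratio is (8/4)² = 4.

4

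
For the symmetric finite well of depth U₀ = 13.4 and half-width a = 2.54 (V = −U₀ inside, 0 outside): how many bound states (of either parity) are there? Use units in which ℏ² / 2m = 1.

The dimensionless depth is z₀ = a√(2mU₀)/ℏ = 2.54 × √(13.40) = 9.298.
A new bound state (alternating even/odd) appears each time z₀ passes a multiple of π/2, so N = ⌊2z₀/π⌋ + 1 = ⌊5.919⌋ + 1 = 6.

N = 6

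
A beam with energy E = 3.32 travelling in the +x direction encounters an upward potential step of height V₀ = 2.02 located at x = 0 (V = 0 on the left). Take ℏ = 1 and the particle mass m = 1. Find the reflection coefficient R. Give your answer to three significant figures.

The wavenumbers are k₁ = √(2mE)/ℏ = 2.577 on the left and k₂ = √(2m(E − V₀))/ℏ = 1.612 on the right.
Continuity of ψ and ψ′ at the step yields the reflection amplitude r = (k₁ − k₂)/(k₁ + k₂) = 0.2302; thus R = |r|² = 0.05299, T = 0.9470.

R = 0.0530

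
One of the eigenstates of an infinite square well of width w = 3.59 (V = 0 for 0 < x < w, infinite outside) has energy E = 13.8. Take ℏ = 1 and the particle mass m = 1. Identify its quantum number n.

For an infinite well E_n = n²π²ℏ²/(2mw²), so n = (w/πℏ)√(2mE).
n = (3.59/π) × √(2 × 1 × 13.8) = 6.003 → n = 6.

n = 6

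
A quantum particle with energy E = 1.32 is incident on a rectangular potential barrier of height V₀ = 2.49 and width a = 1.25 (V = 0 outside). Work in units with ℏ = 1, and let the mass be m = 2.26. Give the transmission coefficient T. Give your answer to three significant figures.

T = 0.0126

E < V₀: inside the barrier ψ ∝ e^{±κx} with κ = √(2m(V₀ − E))/ℏ = 2.300.
κa = 2.875, sinh(κa) = 8.831.
The exact tunnelling result is T⁻¹ = 1 + V₀² sinh²(κa) / [4E(V₀ − E)] = 79.26, so T = 0.0126.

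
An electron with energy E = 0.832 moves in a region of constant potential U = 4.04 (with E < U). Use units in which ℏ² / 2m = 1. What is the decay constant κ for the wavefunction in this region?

κ = 1.79

Since E < U the TISE in this region is ψ'' = κ²ψ with κ = √(2m(U − E))/ℏ.
κ = √(2 × 0.5 × 3.208) = 1.791.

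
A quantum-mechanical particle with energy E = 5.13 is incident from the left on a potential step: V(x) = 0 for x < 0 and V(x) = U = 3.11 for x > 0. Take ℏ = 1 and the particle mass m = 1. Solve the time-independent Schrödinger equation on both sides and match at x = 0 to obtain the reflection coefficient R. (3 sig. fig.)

R = 0.0524

On each side the TISE gives plane waves with k = √(2m(E − V))/ℏ: k₁ = √(2·1·5.13) = 3.203, k₂ = √(2·1·2.02) = 2.010.
Matching ψ and ψ′ at x = 0 gives r = (k₁ − k₂)/(k₁ + k₂), so R = r² = 0.05238 and T = 1 − R = 0.9476.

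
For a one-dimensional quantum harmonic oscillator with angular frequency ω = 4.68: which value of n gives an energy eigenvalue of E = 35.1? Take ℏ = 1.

Invert E_n = (n + ½)ℏω: n = E/ℏω − ½ = 7.000, so n = 7.

n = 7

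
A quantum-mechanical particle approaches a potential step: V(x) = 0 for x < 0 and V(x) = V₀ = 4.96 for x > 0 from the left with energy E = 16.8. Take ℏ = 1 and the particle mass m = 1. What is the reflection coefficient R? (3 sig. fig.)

The wavenumbers are k₁ = √(2mE)/ℏ = 5.797 on the left and k₂ = √(2m(E − V₀))/ℏ = 4.866 on the right.
Continuity of ψ and ψ′ at the step yields the reflection amplitude r = (k₁ − k₂)/(k₁ + k₂) = 0.08725; thus R = |r|² = 0.007613, T = 0.9924.

R = 0.00761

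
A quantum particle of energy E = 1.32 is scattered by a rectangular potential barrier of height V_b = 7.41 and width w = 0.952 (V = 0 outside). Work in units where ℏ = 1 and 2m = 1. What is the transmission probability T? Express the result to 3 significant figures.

T = 0.0213

Since E < V_b the interior solution is evanescent with decay constant κ = √(2m(V_b − E))/ℏ = 2.468.
κw = 2.349, sinh(κw) = 5.192.
The exact tunnelling result is T⁻¹ = 1 + V_b² sinh²(κw) / [4E(V_b − E)] = 47.02, so T = 0.0213.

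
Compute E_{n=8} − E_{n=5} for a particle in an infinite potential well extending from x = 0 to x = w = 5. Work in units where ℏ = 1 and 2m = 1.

E_n = n²π²ℏ²/(2mw²), so ΔE = (8² − 5²) π²ℏ²/(2mw²).
ΔE = 39 × π² / (2 × 0.5 × 5²) = 15.40.

ΔE = 15.4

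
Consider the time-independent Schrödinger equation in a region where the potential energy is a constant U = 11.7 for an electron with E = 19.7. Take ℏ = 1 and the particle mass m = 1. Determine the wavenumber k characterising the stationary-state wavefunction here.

k = 4.00

With E > U the solution is oscillatory, ψ ∝ e^{±ikx} with k = √(2m(E − U))/ℏ.
k = √(2 × 1 × 8) = 4.000.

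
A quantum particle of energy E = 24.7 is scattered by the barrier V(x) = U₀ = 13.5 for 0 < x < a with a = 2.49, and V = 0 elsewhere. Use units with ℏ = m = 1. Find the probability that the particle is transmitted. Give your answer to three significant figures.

Above the barrier the interior wavenumber is k₂ = √(2m(E − U₀))/ℏ = 4.733, giving phase k₂a = 11.78.
T = [1 + U₀² sin²(k₂a) / (4E(E − U₀))]⁻¹ = 1/1.082 = 0.924.

T = 0.924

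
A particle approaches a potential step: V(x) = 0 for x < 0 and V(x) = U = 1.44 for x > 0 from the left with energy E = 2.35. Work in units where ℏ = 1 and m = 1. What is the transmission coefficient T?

T = 0.946

On each side the TISE gives plane waves with k = √(2m(E − V))/ℏ: k₁ = √(2·1·2.35) = 2.168, k₂ = √(2·1·0.91) = 1.349.
Matching ψ and ψ′ at x = 0 gives r = (k₁ − k₂)/(k₁ + k₂), so R = r² = 0.05421 and T = 1 − R = 0.9458.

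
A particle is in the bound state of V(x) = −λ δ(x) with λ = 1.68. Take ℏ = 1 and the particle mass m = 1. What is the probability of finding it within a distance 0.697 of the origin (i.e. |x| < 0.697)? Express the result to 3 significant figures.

The normalised bound state is ψ = √κ e^{−κ|x|} with κ = mλ/ℏ² = 1.680.
P(|x| < d) = ∫_{−d}^{d} κ e^{−2κ|x|} dx = 1 − e^{−2κd} = 1 − e^{−2.342} = 0.9039.

P = 0.904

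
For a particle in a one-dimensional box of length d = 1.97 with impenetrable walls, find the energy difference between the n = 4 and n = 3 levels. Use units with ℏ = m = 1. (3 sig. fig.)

E_n = n²π²ℏ²/(2md²), so ΔE = (4² − 3²) π²ℏ²/(2md²).
ΔE = 7 × π² / (2 × 1 × 1.97²) = 8.901.

ΔE = 8.90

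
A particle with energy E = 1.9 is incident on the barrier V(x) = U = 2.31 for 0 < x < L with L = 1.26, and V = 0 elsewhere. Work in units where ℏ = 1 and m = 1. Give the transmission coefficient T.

T = 0.228

Since E < U the interior solution is evanescent with decay constant κ = √(2m(U − E))/ℏ = 0.9055.
κL = 1.141, sinh(κL) = 1.405.
Matching ψ, ψ′ at both faces gives T = [1 + U² sinh²(κL) / (4E(U − E))]⁻¹ = 1/4.381 = 0.228.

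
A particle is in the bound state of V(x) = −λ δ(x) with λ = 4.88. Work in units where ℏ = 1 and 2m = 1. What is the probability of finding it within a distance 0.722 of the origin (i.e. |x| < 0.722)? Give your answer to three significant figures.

P = 0.970

The normalised bound state is ψ = √κ e^{−κ|x|} with κ = mλ/ℏ² = 2.440.
P(|x| < d) = ∫_{−d}^{d} κ e^{−2κ|x|} dx = 1 − e^{−2κd} = 1 − e^{−3.523} = 0.9705.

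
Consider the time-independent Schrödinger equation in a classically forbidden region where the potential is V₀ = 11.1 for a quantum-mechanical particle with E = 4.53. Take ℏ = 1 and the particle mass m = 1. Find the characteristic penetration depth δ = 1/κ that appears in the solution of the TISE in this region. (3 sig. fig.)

δ = 0.276

Since E < V₀ the TISE in this region is ψ'' = κ²ψ with κ = √(2m(V₀ − E))/ℏ.
κ = √(2 × 1 × 6.57) = 3.625. The penetration depth is δ = 1/κ = 0.276.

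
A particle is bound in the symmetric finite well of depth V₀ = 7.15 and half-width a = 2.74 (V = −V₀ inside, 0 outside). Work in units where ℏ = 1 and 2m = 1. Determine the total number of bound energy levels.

N = 5

The dimensionless depth is z₀ = a√(2mV₀)/ℏ = 2.74 × √(7.150) = 7.327.
The even/odd transcendental equations gain one root per π/2 in z₀, giving N = 1 + ⌊2z₀/π⌋ = 1 + ⌊4.664⌋ = 5.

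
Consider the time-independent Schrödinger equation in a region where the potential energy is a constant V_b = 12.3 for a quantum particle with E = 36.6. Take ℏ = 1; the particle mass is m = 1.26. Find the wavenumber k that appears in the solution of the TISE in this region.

With E > V_b the solution is oscillatory, ψ ∝ e^{±ikx} with k = √(2m(E − V_b))/ℏ.
k = √(2 × 1.26 × 24.3) = 7.825.

k = 7.83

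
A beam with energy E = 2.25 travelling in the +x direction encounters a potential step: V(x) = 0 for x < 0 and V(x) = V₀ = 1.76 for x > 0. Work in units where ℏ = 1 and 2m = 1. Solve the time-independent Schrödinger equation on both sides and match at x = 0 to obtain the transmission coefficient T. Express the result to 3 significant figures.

On each side the TISE gives plane waves with k = √(2m(E − V))/ℏ: k₁ = √(2·½·2.25) = 1.500, k₂ = √(2·½·0.49) = 0.7000.
Matching ψ and ψ′ at x = 0 gives r = (k₁ − k₂)/(k₁ + k₂), so R = r² = 0.1322 and T = 1 − R = 0.8678.

T = 0.868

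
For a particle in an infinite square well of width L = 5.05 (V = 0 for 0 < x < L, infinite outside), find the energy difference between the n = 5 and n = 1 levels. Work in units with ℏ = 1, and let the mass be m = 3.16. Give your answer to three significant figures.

E_n = n²π²ℏ²/(2mL²), so ΔE = (5² − 1²) π²ℏ²/(2mL²).
ΔE = 24 × π² / (2 × 3.16 × 5.05²) = 1.470.

ΔE = 1.47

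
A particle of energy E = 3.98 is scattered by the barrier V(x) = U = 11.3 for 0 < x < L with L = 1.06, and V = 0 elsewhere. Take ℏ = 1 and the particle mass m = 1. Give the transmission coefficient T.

T = 0.00109

E < U: inside the barrier ψ ∝ e^{±κx} with κ = √(2m(U − E))/ℏ = 3.826.
κL = 4.056, sinh(κL) = 28.86.
The exact tunnelling result is T⁻¹ = 1 + U² sinh²(κL) / [4E(U − E)] = 913.4, so T = 0.00109.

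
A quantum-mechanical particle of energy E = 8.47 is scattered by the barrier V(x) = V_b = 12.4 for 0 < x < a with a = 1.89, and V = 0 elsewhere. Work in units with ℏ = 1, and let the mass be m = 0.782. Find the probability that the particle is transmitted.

E < V_b: inside the barrier ψ ∝ e^{±κx} with κ = √(2m(V_b − E))/ℏ = 2.479.
κa = 4.686, sinh(κa) = 54.19.
Matching ψ, ψ′ at both faces gives T = [1 + V_b² sinh²(κa) / (4E(V_b − E))]⁻¹ = 1/3392 = 0.000295.

T = 0.000295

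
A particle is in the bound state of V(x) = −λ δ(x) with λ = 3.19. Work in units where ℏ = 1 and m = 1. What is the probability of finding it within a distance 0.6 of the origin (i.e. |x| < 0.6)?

P = 0.978

The normalised bound state is ψ = √κ e^{−κ|x|} with κ = mλ/ℏ² = 3.190.
P(|x| < d) = ∫_{−d}^{d} κ e^{−2κ|x|} dx = 1 − e^{−2κd} = 1 − e^{−3.828} = 0.9782.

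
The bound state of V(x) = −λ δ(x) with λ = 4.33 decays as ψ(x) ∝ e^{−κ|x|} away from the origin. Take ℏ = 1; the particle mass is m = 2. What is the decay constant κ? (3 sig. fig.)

κ = 8.66

Integrating the TISE across x = 0 gives the cusp condition ψ'(0⁺) − ψ'(0⁻) = −(2mλ/ℏ²)ψ(0).
With ψ ∝ e^{−κ|x|} this yields −2κ = −2mλ/ℏ², so κ = mλ/ℏ² = 8.660.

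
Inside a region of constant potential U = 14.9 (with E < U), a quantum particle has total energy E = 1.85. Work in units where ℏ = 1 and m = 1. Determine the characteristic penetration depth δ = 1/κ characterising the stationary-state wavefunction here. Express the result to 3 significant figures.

δ = 0.196

Since E < U the TISE in this region is ψ'' = κ²ψ with κ = √(2m(U − E))/ℏ.
κ = √(2 × 1 × 13.05) = 5.109. The penetration depth is δ = 1/κ = 0.196.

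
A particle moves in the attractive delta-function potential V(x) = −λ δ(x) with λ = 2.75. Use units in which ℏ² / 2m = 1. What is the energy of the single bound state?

E = -1.89

The bound state is ψ(x) = √κ e^{−κ|x|}. The derivative jump ψ'(0⁺) − ψ'(0⁻) = −(2mλ/ℏ²)ψ(0) fixes κ = mλ/ℏ² = 1.375.
Then E = −ℏ²κ²/(2m) = −mλ²/(2ℏ²) = -1.891.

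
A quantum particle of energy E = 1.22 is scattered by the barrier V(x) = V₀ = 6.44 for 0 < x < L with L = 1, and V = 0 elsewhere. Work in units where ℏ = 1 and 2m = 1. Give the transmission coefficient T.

Since E < V₀ the interior solution is evanescent with decay constant κ = √(2m(V₀ − E))/ℏ = 2.285.
κL = 2.285, sinh(κL) = 4.861.
Matching ψ, ψ′ at both faces gives T = [1 + V₀² sinh²(κL) / (4E(V₀ − E))]⁻¹ = 1/39.47 = 0.0253.

T = 0.0253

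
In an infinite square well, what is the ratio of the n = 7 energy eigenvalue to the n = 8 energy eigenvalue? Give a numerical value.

Since E_n ∝ n², the ratio is (7/8)² = 0.765625.

0.765625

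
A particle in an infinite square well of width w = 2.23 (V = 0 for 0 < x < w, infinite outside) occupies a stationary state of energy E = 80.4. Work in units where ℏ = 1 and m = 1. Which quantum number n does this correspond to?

n = 9

From E_n = n²π²ℏ²/(2mw²) invert to n = √(2mw²E)/(πℏ).
n = (2.23/π) × √(2 × 1 × 80.4) = 9.001 → n = 9.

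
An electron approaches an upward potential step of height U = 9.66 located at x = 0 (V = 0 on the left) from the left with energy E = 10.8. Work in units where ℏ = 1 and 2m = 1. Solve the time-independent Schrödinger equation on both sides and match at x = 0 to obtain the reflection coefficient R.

R = 0.260

On each side the TISE gives plane waves with k = √(2m(E − V))/ℏ: k₁ = √(2·½·10.8) = 3.286, k₂ = √(2·½·1.14) = 1.068.
Continuity of ψ and ψ′ at the step yields the reflection amplitude r = (k₁ − k₂)/(k₁ + k₂) = 0.5096; thus R = |r|² = 0.2596, T = 0.7404.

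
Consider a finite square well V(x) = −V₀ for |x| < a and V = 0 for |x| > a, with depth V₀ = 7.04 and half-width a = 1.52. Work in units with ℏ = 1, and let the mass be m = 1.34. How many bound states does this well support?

N = 5

The dimensionless depth is z₀ = a√(2mV₀)/ℏ = 1.52 × √(18.87) = 6.602.
The even/odd transcendental equations gain one root per π/2 in z₀, giving N = 1 + ⌊2z₀/π⌋ = 1 + ⌊4.203⌋ = 5.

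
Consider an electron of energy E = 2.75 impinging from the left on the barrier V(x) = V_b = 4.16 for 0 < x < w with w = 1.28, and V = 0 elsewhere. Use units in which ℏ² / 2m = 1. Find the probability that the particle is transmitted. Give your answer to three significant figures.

T = 0.159

Since E < V_b the interior solution is evanescent with decay constant κ = √(2m(V_b − E))/ℏ = 1.187.
κw = 1.520, sinh(κw) = 2.177.
The exact tunnelling result is T⁻¹ = 1 + V_b² sinh²(κw) / [4E(V_b − E)] = 6.286, so T = 0.159.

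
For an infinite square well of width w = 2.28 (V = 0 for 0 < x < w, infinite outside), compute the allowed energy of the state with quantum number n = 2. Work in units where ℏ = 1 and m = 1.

E = 3.80

Requiring ψ(0) = ψ(w) = 0 quantises k = nπ/w, hence E_n = ℏ²k²/2m = n²π²ℏ²/(2mw²).
E_2 = 2² × π² / (2 × 1 × 2.28²) = 3.797.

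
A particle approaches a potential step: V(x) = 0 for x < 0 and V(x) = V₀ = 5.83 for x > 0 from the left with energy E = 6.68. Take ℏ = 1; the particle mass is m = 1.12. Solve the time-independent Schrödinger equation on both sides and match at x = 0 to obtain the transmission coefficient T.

T = 0.775

On each side the TISE gives plane waves with k = √(2m(E − V))/ℏ: k₁ = √(2·1.12·6.68) = 3.868, k₂ = √(2·1.12·0.85) = 1.380.
Matching ψ and ψ′ at x = 0 gives r = (k₁ − k₂)/(k₁ + k₂), so R = r² = 0.2248 and T = 1 − R = 0.7752.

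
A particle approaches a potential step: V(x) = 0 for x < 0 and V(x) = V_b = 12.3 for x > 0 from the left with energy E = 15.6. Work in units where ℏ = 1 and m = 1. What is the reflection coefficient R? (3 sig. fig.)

The wavenumbers are k₁ = √(2mE)/ℏ = 5.586 on the left and k₂ = √(2m(E − V_b))/ℏ = 2.569 on the right.
Matching ψ and ψ′ at x = 0 gives r = (k₁ − k₂)/(k₁ + k₂), so R = r² = 0.1368 and T = 1 − R = 0.8632.

R = 0.137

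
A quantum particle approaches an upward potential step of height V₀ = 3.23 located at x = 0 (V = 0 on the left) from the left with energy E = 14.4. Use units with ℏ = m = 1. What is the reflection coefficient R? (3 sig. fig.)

The wavenumbers are k₁ = √(2mE)/ℏ = 5.367 on the left and k₂ = √(2m(E − V₀))/ℏ = 4.727 on the right.
Continuity of ψ and ψ′ at the step yields the reflection amplitude r = (k₁ − k₂)/(k₁ + k₂) = 0.06341; thus R = |r|² = 0.004021, T = 0.9960.

R = 0.00402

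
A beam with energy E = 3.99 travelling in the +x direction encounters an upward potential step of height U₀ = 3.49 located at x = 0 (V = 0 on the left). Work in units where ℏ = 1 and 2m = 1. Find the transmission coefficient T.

T = 0.772

On each side the TISE gives plane waves with k = √(2m(E − V))/ℏ: k₁ = √(2·½·3.99) = 1.997, k₂ = √(2·½·0.5) = 0.7071.
Matching ψ and ψ′ at x = 0 gives r = (k₁ − k₂)/(k₁ + k₂), so R = r² = 0.2276 and T = 1 − R = 0.7724.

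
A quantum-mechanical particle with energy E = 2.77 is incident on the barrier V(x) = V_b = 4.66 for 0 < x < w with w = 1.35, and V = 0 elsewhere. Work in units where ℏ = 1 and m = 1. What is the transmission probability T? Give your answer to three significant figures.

T = 0.0201

E < V_b: inside the barrier ψ ∝ e^{±κx} with κ = √(2m(V_b − E))/ℏ = 1.944.
κw = 2.625, sinh(κw) = 6.864.
Matching ψ, ψ′ at both faces gives T = [1 + V_b² sinh²(κw) / (4E(V_b − E))]⁻¹ = 1/49.86 = 0.0201.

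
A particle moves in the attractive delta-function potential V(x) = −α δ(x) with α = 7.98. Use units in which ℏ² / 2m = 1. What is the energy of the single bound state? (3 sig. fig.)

For x ≠ 0 the bound state is ψ ∝ e^{−κ|x|}; integrating the TISE across the delta gives the cusp condition 2κ = 2mα/ℏ², so κ = 3.990.
Then E = −ℏ²κ²/(2m) = −mα²/(2ℏ²) = -15.92.

E = -15.9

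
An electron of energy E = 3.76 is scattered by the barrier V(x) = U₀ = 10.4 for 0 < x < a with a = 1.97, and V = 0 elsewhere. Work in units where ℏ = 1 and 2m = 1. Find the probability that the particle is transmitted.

Since E < U₀ the interior solution is evanescent with decay constant κ = √(2m(U₀ − E))/ℏ = 2.577.
κa = 5.076, sinh(κa) = 80.09.
Matching ψ, ψ′ at both faces gives T = [1 + U₀² sinh²(κa) / (4E(U₀ − E))]⁻¹ = 1/6948 = 0.000144.

T = 0.000144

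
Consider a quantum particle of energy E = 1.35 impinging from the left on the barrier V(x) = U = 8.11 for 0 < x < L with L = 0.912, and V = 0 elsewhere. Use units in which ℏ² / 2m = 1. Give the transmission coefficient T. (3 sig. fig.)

Since E < U the interior solution is evanescent with decay constant κ = √(2m(U − E))/ℏ = 2.600.
κL = 2.371, sinh(κL) = 5.308.
The exact tunnelling result is T⁻¹ = 1 + U² sinh²(κL) / [4E(U − E)] = 51.77, so T = 0.0193.

T = 0.0193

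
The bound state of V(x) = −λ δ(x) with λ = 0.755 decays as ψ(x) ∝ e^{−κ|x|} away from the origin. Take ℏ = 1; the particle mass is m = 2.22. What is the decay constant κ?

κ = 1.68

Integrate −(ℏ²/2m)ψ'' − λδ(x)ψ = Eψ from −ε to +ε: the ψ'' term gives ψ'(0⁺) − ψ'(0⁻) and the δ term gives −(2mλ/ℏ²)ψ(0).
With ψ ∝ e^{−κ|x|} this yields −2κ = −2mλ/ℏ², so κ = mλ/ℏ² = 1.676.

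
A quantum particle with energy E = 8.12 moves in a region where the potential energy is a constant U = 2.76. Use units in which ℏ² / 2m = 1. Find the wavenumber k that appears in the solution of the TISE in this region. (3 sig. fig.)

With E > U the solution is oscillatory, ψ ∝ e^{±ikx} with k = √(2m(E − U))/ℏ.
k = √(2 × 0.5 × 5.36) = 2.315.

k = 2.32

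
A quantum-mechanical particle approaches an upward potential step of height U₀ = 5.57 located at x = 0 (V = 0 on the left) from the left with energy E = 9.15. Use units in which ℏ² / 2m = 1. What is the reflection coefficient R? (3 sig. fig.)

R = 0.0531

On each side the TISE gives plane waves with k = √(2m(E − V))/ℏ: k₁ = √(2·½·9.15) = 3.025, k₂ = √(2·½·3.58) = 1.892.
Matching ψ and ψ′ at x = 0 gives r = (k₁ − k₂)/(k₁ + k₂), so R = r² = 0.05308 and T = 1 − R = 0.9469.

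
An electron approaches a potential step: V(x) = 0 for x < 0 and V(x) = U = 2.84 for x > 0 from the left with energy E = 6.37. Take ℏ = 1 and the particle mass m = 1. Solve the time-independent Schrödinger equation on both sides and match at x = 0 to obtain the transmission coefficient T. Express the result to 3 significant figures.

T = 0.979

On each side the TISE gives plane waves with k = √(2m(E − V))/ℏ: k₁ = √(2·1·6.37) = 3.569, k₂ = √(2·1·3.53) = 2.657.
Matching ψ and ψ′ at x = 0 gives r = (k₁ − k₂)/(k₁ + k₂), so R = r² = 0.02147 and T = 1 − R = 0.9785.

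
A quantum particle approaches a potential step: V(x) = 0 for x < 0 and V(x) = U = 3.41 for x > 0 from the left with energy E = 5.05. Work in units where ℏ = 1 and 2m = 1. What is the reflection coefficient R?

The wavenumbers are k₁ = √(2mE)/ℏ = 2.247 on the left and k₂ = √(2m(E − U))/ℏ = 1.281 on the right.
Matching ψ and ψ′ at x = 0 gives r = (k₁ − k₂)/(k₁ + k₂), so R = r² = 0.07507 and T = 1 − R = 0.9249.

R = 0.0751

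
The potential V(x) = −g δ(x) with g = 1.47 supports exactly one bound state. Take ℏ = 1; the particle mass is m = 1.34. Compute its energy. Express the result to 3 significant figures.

For x ≠ 0 the bound state is ψ ∝ e^{−κ|x|}; integrating the TISE across the delta gives the cusp condition 2κ = 2mg/ℏ², so κ = 1.970.
Then E = −ℏ²κ²/(2m) = −mg²/(2ℏ²) = -1.448.

E = -1.45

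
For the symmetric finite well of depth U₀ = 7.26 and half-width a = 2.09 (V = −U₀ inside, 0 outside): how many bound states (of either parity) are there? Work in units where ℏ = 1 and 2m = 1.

The dimensionless depth is z₀ = a√(2mU₀)/ℏ = 2.09 × √(7.260) = 5.631.
A new bound state (alternating even/odd) appears each time z₀ passes a multiple of π/2, so N = ⌊2z₀/π⌋ + 1 = ⌊3.585⌋ + 1 = 4.

N = 4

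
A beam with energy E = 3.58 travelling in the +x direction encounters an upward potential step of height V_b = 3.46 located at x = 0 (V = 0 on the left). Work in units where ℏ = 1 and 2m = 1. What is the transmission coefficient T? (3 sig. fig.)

T = 0.523

On each side the TISE gives plane waves with k = √(2m(E − V))/ℏ: k₁ = √(2·½·3.58) = 1.892, k₂ = √(2·½·0.12) = 0.3464.
Matching ψ and ψ′ at x = 0 gives r = (k₁ − k₂)/(k₁ + k₂), so R = r² = 0.4768 and T = 1 − R = 0.5232.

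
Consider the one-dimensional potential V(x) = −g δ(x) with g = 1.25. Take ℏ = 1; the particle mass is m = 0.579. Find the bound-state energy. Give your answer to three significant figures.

For x ≠ 0 the bound state is ψ ∝ e^{−κ|x|}; integrating the TISE across the delta gives the cusp condition 2κ = 2mg/ℏ², so κ = 0.7238.
Then E = −ℏ²κ²/(2m) = −mg²/(2ℏ²) = -0.4523.

E = -0.452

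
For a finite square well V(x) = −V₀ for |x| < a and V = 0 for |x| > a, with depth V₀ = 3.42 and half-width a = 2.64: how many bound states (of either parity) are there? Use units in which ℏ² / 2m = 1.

N = 4

Define the well-strength parameter z₀ = (a/ℏ)√(2mV₀) = 2.64 × √(2·0.5·3.42) = 4.882.
A new bound state (alternating even/odd) appears each time z₀ passes a multiple of π/2, so N = ⌊2z₀/π⌋ + 1 = ⌊3.108⌋ + 1 = 4.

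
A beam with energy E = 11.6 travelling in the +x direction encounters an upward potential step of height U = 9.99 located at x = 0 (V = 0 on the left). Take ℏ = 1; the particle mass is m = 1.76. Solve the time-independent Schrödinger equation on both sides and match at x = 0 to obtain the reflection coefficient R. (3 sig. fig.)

On each side the TISE gives plane waves with k = √(2m(E − V))/ℏ: k₁ = √(2·1.76·11.6) = 6.390, k₂ = √(2·1.76·1.61) = 2.381.
Continuity of ψ and ψ′ at the step yields the reflection amplitude r = (k₁ − k₂)/(k₁ + k₂) = 0.4571; thus R = |r|² = 0.2090, T = 0.7910.

R = 0.209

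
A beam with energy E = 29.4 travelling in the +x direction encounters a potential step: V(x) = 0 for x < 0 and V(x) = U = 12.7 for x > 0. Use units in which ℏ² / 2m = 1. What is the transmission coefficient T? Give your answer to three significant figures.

T = 0.980

On each side the TISE gives plane waves with k = √(2m(E − V))/ℏ: k₁ = √(2·½·29.4) = 5.422, k₂ = √(2·½·16.7) = 4.087.
Matching ψ and ψ′ at x = 0 gives r = (k₁ − k₂)/(k₁ + k₂), so R = r² = 0.01973 and T = 1 − R = 0.9803.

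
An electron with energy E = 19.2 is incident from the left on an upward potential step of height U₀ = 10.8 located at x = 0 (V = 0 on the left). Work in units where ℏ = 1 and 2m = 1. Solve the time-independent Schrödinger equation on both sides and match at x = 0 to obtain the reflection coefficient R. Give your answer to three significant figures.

On each side the TISE gives plane waves with k = √(2m(E − V))/ℏ: k₁ = √(2·½·19.2) = 4.382, k₂ = √(2·½·8.4) = 2.898.
Continuity of ψ and ψ′ at the step yields the reflection amplitude r = (k₁ − k₂)/(k₁ + k₂) = 0.2038; thus R = |r|² = 0.04152, T = 0.9585.

R = 0.0415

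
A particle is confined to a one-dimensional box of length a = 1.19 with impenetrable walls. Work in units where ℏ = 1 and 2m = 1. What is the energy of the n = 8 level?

E = 446

Requiring ψ(0) = ψ(a) = 0 quantises k = nπ/a, hence E_n = ℏ²k²/2m = n²π²ℏ²/(2ma²).
E_8 = 8² × π² / (2 × 0.5 × 1.19²) = 446.1.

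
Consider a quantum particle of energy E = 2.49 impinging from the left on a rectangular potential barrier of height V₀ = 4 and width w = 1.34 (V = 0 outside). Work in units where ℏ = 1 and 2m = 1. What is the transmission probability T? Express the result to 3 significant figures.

T = 0.131

E < V₀: inside the barrier ψ ∝ e^{±κx} with κ = √(2m(V₀ − E))/ℏ = 1.229.
κw = 1.647, sinh(κw) = 2.498.
The exact tunnelling result is T⁻¹ = 1 + V₀² sinh²(κw) / [4E(V₀ − E)] = 7.640, so T = 0.131.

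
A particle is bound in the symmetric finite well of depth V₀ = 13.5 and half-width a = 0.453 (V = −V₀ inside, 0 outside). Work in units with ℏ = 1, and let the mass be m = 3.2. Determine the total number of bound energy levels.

Define the well-strength parameter z₀ = (a/ℏ)√(2mV₀) = 0.453 × √(2·3.2·13.5) = 4.211.
A new bound state (alternating even/odd) appears each time z₀ passes a multiple of π/2, so N = ⌊2z₀/π⌋ + 1 = ⌊2.681⌋ + 1 = 3.

N = 3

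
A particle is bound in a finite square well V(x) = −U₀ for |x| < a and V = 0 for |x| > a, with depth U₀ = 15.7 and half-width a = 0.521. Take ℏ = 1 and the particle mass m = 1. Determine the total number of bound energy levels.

Define the well-strength parameter z₀ = (a/ℏ)√(2mU₀) = 0.521 × √(2·1·15.7) = 2.919.
The even/odd transcendental equations gain one root per π/2 in z₀, giving N = 1 + ⌊2z₀/π⌋ = 1 + ⌊1.859⌋ = 2.

N = 2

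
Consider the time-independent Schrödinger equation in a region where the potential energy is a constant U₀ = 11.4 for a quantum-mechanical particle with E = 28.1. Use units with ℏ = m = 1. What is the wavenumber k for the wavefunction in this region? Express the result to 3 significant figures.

With E > U₀ the solution is oscillatory, ψ ∝ e^{±ikx} with k = √(2m(E − U₀))/ℏ.
k = √(2 × 1 × 16.7) = 5.779.

k = 5.78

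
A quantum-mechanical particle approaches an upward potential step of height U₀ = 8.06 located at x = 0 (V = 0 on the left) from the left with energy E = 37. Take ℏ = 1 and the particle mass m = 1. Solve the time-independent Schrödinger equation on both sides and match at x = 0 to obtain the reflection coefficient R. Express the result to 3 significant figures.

The wavenumbers are k₁ = √(2mE)/ℏ = 8.602 on the left and k₂ = √(2m(E − U₀))/ℏ = 7.608 on the right.
Matching ψ and ψ′ at x = 0 gives r = (k₁ − k₂)/(k₁ + k₂), so R = r² = 0.003763 and T = 1 − R = 0.9962.

R = 0.00376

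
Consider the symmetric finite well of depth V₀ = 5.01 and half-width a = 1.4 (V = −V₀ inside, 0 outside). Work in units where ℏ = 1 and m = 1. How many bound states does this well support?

Define the well-strength parameter z₀ = (a/ℏ)√(2mV₀) = 1.4 × √(2·1·5.01) = 4.432.
A new bound state (alternating even/odd) appears each time z₀ passes a multiple of π/2, so N = ⌊2z₀/π⌋ + 1 = ⌊2.821⌋ + 1 = 3.

N = 3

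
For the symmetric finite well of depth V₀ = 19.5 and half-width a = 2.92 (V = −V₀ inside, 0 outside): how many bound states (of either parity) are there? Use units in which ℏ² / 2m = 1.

The dimensionless depth is z₀ = a√(2mV₀)/ℏ = 2.92 × √(19.50) = 12.89.
A new bound state (alternating even/odd) appears each time z₀ passes a multiple of π/2, so N = ⌊2z₀/π⌋ + 1 = ⌊8.209⌋ + 1 = 9.

N = 9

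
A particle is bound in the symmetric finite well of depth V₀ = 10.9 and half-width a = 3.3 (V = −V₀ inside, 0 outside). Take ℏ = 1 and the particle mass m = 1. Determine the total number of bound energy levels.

N = 10

The dimensionless depth is z₀ = a√(2mV₀)/ℏ = 3.3 × √(21.80) = 15.41.
The even/odd transcendental equations gain one root per π/2 in z₀, giving N = 1 + ⌊2z₀/π⌋ = 1 + ⌊9.809⌋ = 10.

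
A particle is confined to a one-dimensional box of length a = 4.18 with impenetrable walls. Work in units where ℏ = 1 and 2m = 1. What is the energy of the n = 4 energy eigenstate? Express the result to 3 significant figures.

E = 9.04

Requiring ψ(0) = ψ(a) = 0 quantises k = nπ/a, hence E_n = ℏ²k²/2m = n²π²ℏ²/(2ma²).
E_4 = 4² × π² / (2 × 0.5 × 4.18²) = 9.038.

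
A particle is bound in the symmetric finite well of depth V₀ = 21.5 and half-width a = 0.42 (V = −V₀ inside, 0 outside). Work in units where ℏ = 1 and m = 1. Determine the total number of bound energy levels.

The dimensionless depth is z₀ = a√(2mV₀)/ℏ = 0.42 × √(43.00) = 2.754.
The even/odd transcendental equations gain one root per π/2 in z₀, giving N = 1 + ⌊2z₀/π⌋ = 1 + ⌊1.753⌋ = 2.

N = 2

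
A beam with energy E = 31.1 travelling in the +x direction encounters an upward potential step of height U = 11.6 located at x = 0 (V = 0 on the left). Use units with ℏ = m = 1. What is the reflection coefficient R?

R = 0.0135

On each side the TISE gives plane waves with k = √(2m(E − V))/ℏ: k₁ = √(2·1·31.1) = 7.887, k₂ = √(2·1·19.5) = 6.245.
Matching ψ and ψ′ at x = 0 gives r = (k₁ − k₂)/(k₁ + k₂), so R = r² = 0.01350 and T = 1 − R = 0.9865.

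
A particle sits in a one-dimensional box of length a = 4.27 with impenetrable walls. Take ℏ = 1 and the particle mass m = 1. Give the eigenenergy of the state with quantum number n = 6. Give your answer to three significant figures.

Requiring ψ(0) = ψ(a) = 0 quantises k = nπ/a, hence E_n = ℏ²k²/2m = n²π²ℏ²/(2ma²).
E_6 = 6² × π² / (2 × 1 × 4.27²) = 9.744.

E = 9.74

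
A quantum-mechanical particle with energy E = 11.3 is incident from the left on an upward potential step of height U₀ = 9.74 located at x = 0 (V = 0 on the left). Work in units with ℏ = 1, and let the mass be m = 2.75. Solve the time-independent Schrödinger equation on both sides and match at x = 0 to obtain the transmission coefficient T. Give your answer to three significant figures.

T = 0.790

The wavenumbers are k₁ = √(2mE)/ℏ = 7.884 on the left and k₂ = √(2m(E − U₀))/ℏ = 2.929 on the right.
Continuity of ψ and ψ′ at the step yields the reflection amplitude r = (k₁ − k₂)/(k₁ + k₂) = 0.4582; thus R = |r|² = 0.2099, T = 0.7901.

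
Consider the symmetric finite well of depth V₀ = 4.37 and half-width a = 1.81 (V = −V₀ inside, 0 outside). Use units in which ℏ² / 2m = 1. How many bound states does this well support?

N = 3

The dimensionless depth is z₀ = a√(2mV₀)/ℏ = 1.81 × √(4.370) = 3.784.
A new bound state (alternating even/odd) appears each time z₀ passes a multiple of π/2, so N = ⌊2z₀/π⌋ + 1 = ⌊2.409⌋ + 1 = 3.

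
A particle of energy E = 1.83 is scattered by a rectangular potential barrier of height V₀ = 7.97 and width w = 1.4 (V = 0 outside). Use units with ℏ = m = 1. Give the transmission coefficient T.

T = 0.000155

E < V₀: inside the barrier ψ ∝ e^{±κx} with κ = √(2m(V₀ − E))/ℏ = 3.504.
κw = 4.906, sinh(κw) = 67.55.
The exact tunnelling result is T⁻¹ = 1 + V₀² sinh²(κw) / [4E(V₀ − E)] = 6449, so T = 0.000155.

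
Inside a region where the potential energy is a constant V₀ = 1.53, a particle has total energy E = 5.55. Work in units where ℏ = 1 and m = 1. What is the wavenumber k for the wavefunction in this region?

With E > V₀ the solution is oscillatory, ψ ∝ e^{±ikx} with k = √(2m(E − V₀))/ℏ.
k = √(2 × 1 × 4.02) = 2.835.

k = 2.84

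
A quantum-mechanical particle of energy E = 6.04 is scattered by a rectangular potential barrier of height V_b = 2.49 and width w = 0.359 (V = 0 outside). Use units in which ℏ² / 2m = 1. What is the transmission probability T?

E > V_b: inside the barrier k₂ = √(2m(E − V_b))/ℏ = 1.884, k₂w = 0.6764.
T = [1 + V_b² sin²(k₂w) / (4E(E − V_b))]⁻¹ = 1/1.028 = 0.972.

T = 0.972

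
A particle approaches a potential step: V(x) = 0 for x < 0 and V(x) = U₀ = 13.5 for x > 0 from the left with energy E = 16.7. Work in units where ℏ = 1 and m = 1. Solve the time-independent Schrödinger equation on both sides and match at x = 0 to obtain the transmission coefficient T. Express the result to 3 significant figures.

The wavenumbers are k₁ = √(2mE)/ℏ = 5.779 on the left and k₂ = √(2m(E − U₀))/ℏ = 2.530 on the right.
Matching ψ and ψ′ at x = 0 gives r = (k₁ − k₂)/(k₁ + k₂), so R = r² = 0.1529 and T = 1 − R = 0.8471.

T = 0.847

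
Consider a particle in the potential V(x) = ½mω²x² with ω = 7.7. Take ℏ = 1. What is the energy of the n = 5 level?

The oscillator eigenvalues are E_n = ℏω(n + ½), so E_5 = 7.7 × 5.5 = 42.35.

E = 42.4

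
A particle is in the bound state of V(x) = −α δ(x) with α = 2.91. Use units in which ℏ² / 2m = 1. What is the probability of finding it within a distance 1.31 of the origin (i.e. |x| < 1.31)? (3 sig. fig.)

P = 0.978

The normalised bound state is ψ = √κ e^{−κ|x|} with κ = mα/ℏ² = 1.455.
P(|x| < d) = ∫_{−d}^{d} κ e^{−2κ|x|} dx = 1 − e^{−2κd} = 1 − e^{−3.812} = 0.9779.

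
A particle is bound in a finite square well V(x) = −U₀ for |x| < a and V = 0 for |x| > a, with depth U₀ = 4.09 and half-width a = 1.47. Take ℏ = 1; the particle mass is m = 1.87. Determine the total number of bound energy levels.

Define the well-strength parameter z₀ = (a/ℏ)√(2mU₀) = 1.47 × √(2·1.87·4.09) = 5.749.
The even/odd transcendental equations gain one root per π/2 in z₀, giving N = 1 + ⌊2z₀/π⌋ = 1 + ⌊3.660⌋ = 4.

N = 4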